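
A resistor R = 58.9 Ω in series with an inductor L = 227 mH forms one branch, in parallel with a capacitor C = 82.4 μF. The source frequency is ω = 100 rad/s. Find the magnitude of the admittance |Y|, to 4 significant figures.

15.00 mS

X_L = ωL = 22.70 Ω
X_C = 1/(ωC) = 121.4 Ω
Branch 1 (R+jX_L): Z₁ = 58.90 + j22.70 Ω, |Z₁| = 63.12 Ω
Branch 2 (−jX_C): Z₂ = −j121.4 Ω
Parallel: Z = Z₁Z₂/(Z₁+Z₂), |Z| = 66.67 Ω, ∠Z = -9.761°
|Y| = 1/|Z| = 15.00 mS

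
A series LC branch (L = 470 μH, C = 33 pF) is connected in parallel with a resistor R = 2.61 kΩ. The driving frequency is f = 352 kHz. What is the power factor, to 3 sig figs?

0.979

ω = 2πf = 2.212e+06 rad/s
X_L = ωL = 1040 Ω
X_C = 1/(ωC) = 13700 Ω
Branch 1: Z₁ = R = 2610 Ω
Branch 2 (series LC): Z₂ = j(X_L − X_C) = −j12700 Ω
Parallel: Z = Z₁Z₂/(Z₁+Z₂), |Z| = 2560 Ω, ∠Z = -11.6°
cos φ = cos(-11.6°) = 0.979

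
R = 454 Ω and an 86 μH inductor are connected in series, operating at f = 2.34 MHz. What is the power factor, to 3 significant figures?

ω = 2πf = 1.47e+07 rad/s
X_L = ωL = 1260 Ω
Z = 454 + j1260 Ω
|Z| = √(454² + 1260²) = 1340 Ω
∠Z = arctan(1260/454) = 70.2°
cos φ = cos(70.2°) = 0.338

0.338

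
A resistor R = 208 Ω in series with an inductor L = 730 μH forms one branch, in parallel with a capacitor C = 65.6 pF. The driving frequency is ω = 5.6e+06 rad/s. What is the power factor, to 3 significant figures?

X_L = ωL = 4090 Ω
X_C = 1/(ωC) = 2720 Ω
Branch 1 (R+jX_L): Z₁ = 208 + j4090 Ω, |Z₁| = 4090 Ω
Branch 2 (−jX_C): Z₂ = −j2720 Ω
Parallel: Z = Z₁Z₂/(Z₁+Z₂), |Z| = 8060 Ω, ∠Z = -84.3°
cos φ = cos(-84.3°) = 0.100

0.100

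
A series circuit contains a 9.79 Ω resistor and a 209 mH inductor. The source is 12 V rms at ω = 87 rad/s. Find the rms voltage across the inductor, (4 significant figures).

X_L = ωL = 18.18 Ω
Z = 9.790 + j18.18 Ω
|Z| = √(9.790² + 18.18²) = 20.65 Ω
I = V/|Z| = 581.1 mA
V_L = I·|Z_L| = 0.5811 × 18.18 = 10.57 V

10.57 V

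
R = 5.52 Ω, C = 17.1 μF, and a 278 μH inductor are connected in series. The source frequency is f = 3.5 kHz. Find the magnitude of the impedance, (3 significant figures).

6.51 Ω

ω = 2πf = 21990 rad/s
X_L = ωL = 6.11 Ω
X_C = 1/(ωC) = 2.66 Ω
Net reactance X = X_L − X_C = 3.45 Ω
Z = 5.52 + j3.45 Ω
|Z| = √(5.52² + 3.45²) = 6.51 Ω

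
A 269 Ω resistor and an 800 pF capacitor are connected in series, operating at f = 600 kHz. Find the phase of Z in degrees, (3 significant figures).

ω = 2πf = 3.77e+06 rad/s
X_C = 1/(ωC) = 332 Ω
Z = 269 − j332 Ω
|Z| = √(269² + 332²) = 427 Ω
∠Z = arctan(-332/269) = -50.9°

-50.9°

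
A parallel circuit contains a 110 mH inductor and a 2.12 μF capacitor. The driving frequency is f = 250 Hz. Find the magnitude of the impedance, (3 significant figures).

407 Ω

ω = 2πf = 1571 rad/s
X_L = ωL = 173 Ω
X_C = 1/(ωC) = 300 Ω
Parallel: admittances add. Y = 1/(jωL) + jωC
Y = (0 − j0.00246) S
|Y| = 0.00246 S → |Z| = 1/|Y| = 407 Ω, ∠Z = −∠Y = 90.0°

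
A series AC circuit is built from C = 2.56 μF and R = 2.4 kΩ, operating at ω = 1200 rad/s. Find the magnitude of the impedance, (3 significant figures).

X_C = 1/(ωC) = 326 Ω
Z = 2400 − j326 Ω
|Z| = √(2400² + 326²) = 2420 Ω

2420 Ω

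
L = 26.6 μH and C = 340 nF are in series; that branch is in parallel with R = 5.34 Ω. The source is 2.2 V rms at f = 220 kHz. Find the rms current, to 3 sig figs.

ω = 2πf = 1.382e+06 rad/s
X_L = ωL = 36.8 Ω
X_C = 1/(ωC) = 2.13 Ω
Branch 1: Z₁ = R = 5.34 Ω
Branch 2 (series LC): Z₂ = j(X_L − X_C) = j34.6 Ω
Parallel: Z = Z₁Z₂/(Z₁+Z₂), |Z| = 5.28 Ω, ∠Z = 8.76°
I = V/|Z| = 2.2/5.28 = 417 mA

417 mA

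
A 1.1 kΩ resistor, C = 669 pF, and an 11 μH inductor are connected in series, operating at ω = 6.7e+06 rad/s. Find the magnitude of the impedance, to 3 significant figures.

X_L = ωL = 73.7 Ω
X_C = 1/(ωC) = 223 Ω
Net reactance X = X_L − X_C = -149 Ω
Z = 1100 − j149 Ω
|Z| = √(1100² + 149²) = 1110 Ω

1110 Ω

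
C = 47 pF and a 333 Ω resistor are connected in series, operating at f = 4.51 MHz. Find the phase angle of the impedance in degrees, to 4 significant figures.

ω = 2πf = 2.834e+07 rad/s
X_C = 1/(ωC) = 750.8 Ω
Z = 333.0 − j750.8 Ω
|Z| = √(333.0² + 750.8²) = 821.4 Ω
∠Z = arctan(-750.8/333.0) = -66.08°

-66.08°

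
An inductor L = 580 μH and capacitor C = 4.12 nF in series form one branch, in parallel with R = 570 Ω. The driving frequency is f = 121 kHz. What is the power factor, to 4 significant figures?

ω = 2πf = 760300 rad/s
X_L = ωL = 441.0 Ω
X_C = 1/(ωC) = 319.3 Ω
Branch 1: Z₁ = R = 570.0 Ω
Branch 2 (series LC): Z₂ = j(X_L − X_C) = j121.7 Ω
Parallel: Z = Z₁Z₂/(Z₁+Z₂), |Z| = 119.0 Ω, ∠Z = 77.95°
cos φ = cos(77.95°) = 0.2088

0.2088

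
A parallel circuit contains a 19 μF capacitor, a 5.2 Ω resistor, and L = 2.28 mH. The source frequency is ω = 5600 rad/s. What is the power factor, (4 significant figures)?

X_L = ωL = 12.77 Ω
X_C = 1/(ωC) = 9.398 Ω
Parallel: admittances add. Y = 1/R + 1/(jωL) + jωC
Y = (0.1923 + j0.02808) S
|Y| = 0.1943 S → |Z| = 1/|Y| = 5.145 Ω, ∠Z = −∠Y = -8.307°
cos φ = cos(-8.307°) = 0.9895

0.9895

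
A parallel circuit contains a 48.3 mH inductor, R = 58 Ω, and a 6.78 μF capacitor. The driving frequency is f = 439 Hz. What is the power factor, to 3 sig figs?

0.839

ω = 2πf = 2758 rad/s
X_L = ωL = 133 Ω
X_C = 1/(ωC) = 53.5 Ω
Parallel: admittances add. Y = 1/R + 1/(jωL) + jωC
Y = (0.0172 + j0.0112) S
|Y| = 0.0206 S → |Z| = 1/|Y| = 48.6 Ω, ∠Z = −∠Y = -33.0°
cos φ = cos(-33.0°) = 0.839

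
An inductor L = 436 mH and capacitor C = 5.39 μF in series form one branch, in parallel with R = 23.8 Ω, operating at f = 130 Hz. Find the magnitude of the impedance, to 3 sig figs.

ω = 2πf = 816.8 rad/s
X_L = ωL = 356 Ω
X_C = 1/(ωC) = 227 Ω
Branch 1: Z₁ = R = 23.8 Ω
Branch 2 (series LC): Z₂ = j(X_L − X_C) = j129 Ω
Parallel: Z = Z₁Z₂/(Z₁+Z₂), |Z| = 23.4 Ω, ∠Z = 10.5°

23.4 Ω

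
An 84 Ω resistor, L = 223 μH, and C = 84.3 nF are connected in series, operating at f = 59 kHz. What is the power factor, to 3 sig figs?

ω = 2πf = 370700 rad/s
X_L = ωL = 82.7 Ω
X_C = 1/(ωC) = 32.0 Ω
Net reactance X = X_L − X_C = 50.7 Ω
Z = 84.0 + j50.7 Ω
|Z| = √(84.0² + 50.7²) = 98.1 Ω
∠Z = arctan(50.7/84.0) = 31.1°
cos φ = cos(31.1°) = 0.856

0.856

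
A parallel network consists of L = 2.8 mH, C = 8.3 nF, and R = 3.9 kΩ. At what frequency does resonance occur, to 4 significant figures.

33.01 kHz

ω₀ = 1/√(LC) = 1/√(0.0028 × 8.3e-09) = 207400 rad/s
f₀ = ω₀/(2π) = 33.01 kHz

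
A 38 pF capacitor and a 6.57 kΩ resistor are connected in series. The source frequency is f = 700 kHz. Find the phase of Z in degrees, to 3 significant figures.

ω = 2πf = 4.398e+06 rad/s
X_C = 1/(ωC) = 5980 Ω
Z = 6570 − j5980 Ω
|Z| = √(6570² + 5980²) = 8890 Ω
∠Z = arctan(-5980/6570) = -42.3°

-42.3°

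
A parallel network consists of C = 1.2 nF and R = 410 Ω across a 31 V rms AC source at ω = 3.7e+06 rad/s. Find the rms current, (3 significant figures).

157 mA

X_C = 1/(ωC) = 225 Ω
Parallel: admittances add. Y = 1/R + jωC
Y = (0.00244 + j0.00444) S
|Y| = 0.00507 S → |Z| = 1/|Y| = 197 Ω, ∠Z = −∠Y = -61.2°
I = V/|Z| = 31/197 = 157 mA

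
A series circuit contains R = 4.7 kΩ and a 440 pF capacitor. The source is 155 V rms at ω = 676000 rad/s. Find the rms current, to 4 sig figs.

26.82 mA

X_C = 1/(ωC) = 3362 Ω
Z = 4700 − j3362 Ω
|Z| = √(4700² + 3362²) = 5779 Ω
I = V/|Z| = 155/5779 = 26.82 mA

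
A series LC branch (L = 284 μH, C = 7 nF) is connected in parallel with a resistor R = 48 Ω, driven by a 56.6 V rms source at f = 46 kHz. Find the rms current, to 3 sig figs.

1.19 A

ω = 2πf = 289000 rad/s
X_L = ωL = 82.1 Ω
X_C = 1/(ωC) = 494 Ω
Branch 1: Z₁ = R = 48.0 Ω
Branch 2 (series LC): Z₂ = j(X_L − X_C) = −j412 Ω
Parallel: Z = Z₁Z₂/(Z₁+Z₂), |Z| = 47.7 Ω, ∠Z = -6.64°
I = V/|Z| = 56.6/47.7 = 1.19 A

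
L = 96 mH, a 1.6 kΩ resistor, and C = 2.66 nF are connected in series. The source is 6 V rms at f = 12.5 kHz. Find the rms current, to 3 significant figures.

1.88 mA

ω = 2πf = 78540 rad/s
X_L = ωL = 7540 Ω
X_C = 1/(ωC) = 4790 Ω
Net reactance X = X_L − X_C = 2750 Ω
Z = 1600 + j2750 Ω
|Z| = √(1600² + 2750²) = 3180 Ω
I = V/|Z| = 6/3180 = 1.88 mA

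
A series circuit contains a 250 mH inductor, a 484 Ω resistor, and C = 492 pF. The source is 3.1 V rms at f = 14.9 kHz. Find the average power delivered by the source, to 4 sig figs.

ω = 2πf = 93620 rad/s
X_L = ωL = 23400 Ω
X_C = 1/(ωC) = 21710 Ω
Net reactance X = X_L − X_C = 1694 Ω
Z = 484.0 + j1694 Ω
|Z| = √(484.0² + 1694²) = 1762 Ω
∠Z = arctan(1694/484.0) = 74.06°
I = V/|Z| = 1.759 mA
P = VI cos φ = 3.1 × 0.001759 × cos(74.06°) = 1.498 mW

1.498 mW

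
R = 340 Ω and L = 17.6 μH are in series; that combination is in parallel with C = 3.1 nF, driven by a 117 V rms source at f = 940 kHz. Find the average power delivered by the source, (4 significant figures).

36.82 W

ω = 2πf = 5.906e+06 rad/s
X_L = ωL = 103.9 Ω
X_C = 1/(ωC) = 54.62 Ω
Branch 1 (R+jX_L): Z₁ = 340.0 + j103.9 Ω, |Z₁| = 355.5 Ω
Branch 2 (−jX_C): Z₂ = −j54.62 Ω
Parallel: Z = Z₁Z₂/(Z₁+Z₂), |Z| = 56.52 Ω, ∠Z = -81.26°
I = V/|Z| = 2.070 A
P = VI cos φ = 117 × 2.070 × cos(-81.26°) = 36.82 W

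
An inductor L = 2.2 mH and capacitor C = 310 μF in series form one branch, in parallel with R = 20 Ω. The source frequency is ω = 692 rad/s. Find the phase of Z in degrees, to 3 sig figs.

X_L = ωL = 1.52 Ω
X_C = 1/(ωC) = 4.66 Ω
Branch 1: Z₁ = R = 20.0 Ω
Branch 2 (series LC): Z₂ = j(X_L − X_C) = −j3.14 Ω
Parallel: Z = Z₁Z₂/(Z₁+Z₂), |Z| = 3.10 Ω, ∠Z = -81.1°

-81.1°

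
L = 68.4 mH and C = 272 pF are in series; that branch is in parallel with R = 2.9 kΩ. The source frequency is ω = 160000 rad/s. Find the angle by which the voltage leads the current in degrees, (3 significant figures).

X_L = ωL = 10900 Ω
X_C = 1/(ωC) = 23000 Ω
Branch 1: Z₁ = R = 2900 Ω
Branch 2 (series LC): Z₂ = j(X_L − X_C) = −j12000 Ω
Parallel: Z = Z₁Z₂/(Z₁+Z₂), |Z| = 2820 Ω, ∠Z = -13.5°

-13.5°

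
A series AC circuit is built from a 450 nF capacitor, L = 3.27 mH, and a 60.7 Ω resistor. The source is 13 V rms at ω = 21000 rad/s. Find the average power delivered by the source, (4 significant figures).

2.025 W

X_L = ωL = 68.67 Ω
X_C = 1/(ωC) = 105.8 Ω
Net reactance X = X_L − X_C = -37.15 Ω
Z = 60.70 − j37.15 Ω
|Z| = √(60.70² + 37.15²) = 71.17 Ω
∠Z = arctan(-37.15/60.70) = -31.47°
I = V/|Z| = 182.7 mA
P = VI cos φ = 13 × 0.1827 × cos(-31.47°) = 2.025 W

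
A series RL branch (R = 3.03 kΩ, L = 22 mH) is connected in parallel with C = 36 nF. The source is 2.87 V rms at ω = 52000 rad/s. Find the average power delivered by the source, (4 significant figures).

X_L = ωL = 1144 Ω
X_C = 1/(ωC) = 534.2 Ω
Branch 1 (R+jX_L): Z₁ = 3030 + j1144 Ω, |Z₁| = 3239 Ω
Branch 2 (−jX_C): Z₂ = −j534.2 Ω
Parallel: Z = Z₁Z₂/(Z₁+Z₂), |Z| = 559.8 Ω, ∠Z = -80.69°
I = V/|Z| = 5.127 mA
P = VI cos φ = 2.87 × 0.005127 × cos(-80.69°) = 2.379 mW

2.379 mW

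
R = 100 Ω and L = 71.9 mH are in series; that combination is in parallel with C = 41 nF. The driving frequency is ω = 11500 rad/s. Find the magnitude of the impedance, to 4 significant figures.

X_L = ωL = 826.9 Ω
X_C = 1/(ωC) = 2121 Ω
Branch 1 (R+jX_L): Z₁ = 100.0 + j826.9 Ω, |Z₁| = 832.9 Ω
Branch 2 (−jX_C): Z₂ = −j2121 Ω
Parallel: Z = Z₁Z₂/(Z₁+Z₂), |Z| = 1361 Ω, ∠Z = 78.69°

1361 Ω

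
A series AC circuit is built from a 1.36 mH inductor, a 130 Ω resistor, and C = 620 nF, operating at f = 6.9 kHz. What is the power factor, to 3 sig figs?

ω = 2πf = 43350 rad/s
X_L = ωL = 59.0 Ω
X_C = 1/(ωC) = 37.2 Ω
Net reactance X = X_L − X_C = 21.8 Ω
Z = 130 + j21.8 Ω
|Z| = √(130² + 21.8²) = 132 Ω
∠Z = arctan(21.8/130) = 9.50°
cos φ = cos(9.50°) = 0.986

0.986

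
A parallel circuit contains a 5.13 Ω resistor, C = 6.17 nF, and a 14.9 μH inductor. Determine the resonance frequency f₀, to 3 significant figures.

525 kHz

ω₀ = 1/√(LC) = 1/√(1.49e-05 × 6.17e-09) = 3.298e+06 rad/s
f₀ = ω₀/(2π) = 525 kHz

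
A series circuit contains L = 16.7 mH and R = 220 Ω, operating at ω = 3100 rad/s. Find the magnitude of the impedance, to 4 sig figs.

X_L = ωL = 51.77 Ω
Z = 220.0 + j51.77 Ω
|Z| = √(220.0² + 51.77²) = 226.0 Ω

226.0 Ω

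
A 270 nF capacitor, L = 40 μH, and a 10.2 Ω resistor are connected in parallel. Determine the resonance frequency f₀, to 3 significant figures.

ω₀ = 1/√(LC) = 1/√(4e-05 × 2.7e-07) = 304300 rad/s
f₀ = ω₀/(2π) = 48.4 kHz

48.4 kHz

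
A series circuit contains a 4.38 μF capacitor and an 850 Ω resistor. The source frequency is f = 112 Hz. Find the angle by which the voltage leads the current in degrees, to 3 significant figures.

-20.9°

ω = 2πf = 703.7 rad/s
X_C = 1/(ωC) = 324 Ω
Z = 850 − j324 Ω
|Z| = √(850² + 324²) = 910 Ω
∠Z = arctan(-324/850) = -20.9°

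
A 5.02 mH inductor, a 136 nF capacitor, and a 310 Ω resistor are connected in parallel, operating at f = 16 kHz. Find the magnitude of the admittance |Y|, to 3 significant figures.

ω = 2πf = 100500 rad/s
X_L = ωL = 505 Ω
X_C = 1/(ωC) = 73.1 Ω
Parallel: admittances add. Y = 1/R + 1/(jωL) + jωC
Y = (0.00323 + j0.0117) S
|Y| = 0.0121 S → |Z| = 1/|Y| = 82.5 Ω, ∠Z = −∠Y = -74.6°

12.1 mS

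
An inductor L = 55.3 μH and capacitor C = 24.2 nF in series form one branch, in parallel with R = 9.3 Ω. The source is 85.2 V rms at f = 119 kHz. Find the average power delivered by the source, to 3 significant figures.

ω = 2πf = 747700 rad/s
X_L = ωL = 41.3 Ω
X_C = 1/(ωC) = 55.3 Ω
Branch 1: Z₁ = R = 9.30 Ω
Branch 2 (series LC): Z₂ = j(X_L − X_C) = −j13.9 Ω
Parallel: Z = Z₁Z₂/(Z₁+Z₂), |Z| = 7.73 Ω, ∠Z = -33.8°
I = V/|Z| = 11.0 A
P = VI cos φ = 85.2 × 11.0 × cos(-33.8°) = 781 W

781 W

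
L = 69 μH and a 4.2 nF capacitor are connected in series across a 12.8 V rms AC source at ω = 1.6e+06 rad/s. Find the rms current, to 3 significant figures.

X_L = ωL = 110 Ω
X_C = 1/(ωC) = 149 Ω
Net reactance X = X_L − X_C = -38.4 Ω
Z = − j38.4 Ω
|Z| = √(0² + 38.4²) = 38.4 Ω
I = V/|Z| = 12.8/38.4 = 333 mA

333 mA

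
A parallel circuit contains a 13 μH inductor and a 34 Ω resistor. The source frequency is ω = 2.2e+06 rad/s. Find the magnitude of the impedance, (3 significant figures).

21.9 Ω

X_L = ωL = 28.6 Ω
Parallel: admittances add. Y = 1/R + 1/(jωL)
Y = (0.0294 − j0.0350) S
|Y| = 0.0457 S → |Z| = 1/|Y| = 21.9 Ω, ∠Z = −∠Y = 49.9°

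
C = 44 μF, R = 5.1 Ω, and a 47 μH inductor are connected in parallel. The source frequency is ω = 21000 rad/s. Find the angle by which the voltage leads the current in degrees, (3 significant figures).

X_L = ωL = 0.987 Ω
X_C = 1/(ωC) = 1.08 Ω
Parallel: admittances add. Y = 1/R + 1/(jωL) + jωC
Y = (0.196 − j0.0892) S
|Y| = 0.215 S → |Z| = 1/|Y| = 4.64 Ω, ∠Z = −∠Y = 24.5°

24.5°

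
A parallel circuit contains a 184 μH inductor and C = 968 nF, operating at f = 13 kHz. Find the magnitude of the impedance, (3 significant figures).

79.8 Ω

ω = 2πf = 81680 rad/s
X_L = ωL = 15.0 Ω
X_C = 1/(ωC) = 12.6 Ω
Parallel: admittances add. Y = 1/(jωL) + jωC
Y = (0 + j0.0125) S
|Y| = 0.0125 S → |Z| = 1/|Y| = 79.8 Ω, ∠Z = −∠Y = -90.0°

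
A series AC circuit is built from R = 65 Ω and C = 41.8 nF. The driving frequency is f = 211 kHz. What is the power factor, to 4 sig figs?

0.9636

ω = 2πf = 1.326e+06 rad/s
X_C = 1/(ωC) = 18.05 Ω
Z = 65.00 − j18.05 Ω
|Z| = √(65.00² + 18.05²) = 67.46 Ω
∠Z = arctan(-18.05/65.00) = -15.52°
cos φ = cos(-15.52°) = 0.9636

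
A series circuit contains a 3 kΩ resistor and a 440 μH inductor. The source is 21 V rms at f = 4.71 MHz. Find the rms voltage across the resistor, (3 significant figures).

ω = 2πf = 2.959e+07 rad/s
X_L = ωL = 13000 Ω
Z = 3000 + j13000 Ω
|Z| = √(3000² + 13000²) = 13400 Ω
I = V/|Z| = 1.57 mA
V_R = I·|Z_R| = 0.00157 × 3000 = 4.71 V

4.71 V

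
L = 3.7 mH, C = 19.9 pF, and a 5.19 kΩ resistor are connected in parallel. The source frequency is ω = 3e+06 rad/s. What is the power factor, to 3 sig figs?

X_L = ωL = 11100 Ω
X_C = 1/(ωC) = 16800 Ω
Parallel: admittances add. Y = 1/R + 1/(jωL) + jωC
Y = (0.000193 − j3.04e-05) S
|Y| = 0.000195 S → |Z| = 1/|Y| = 5130 Ω, ∠Z = −∠Y = 8.96°
cos φ = cos(8.96°) = 0.988

0.988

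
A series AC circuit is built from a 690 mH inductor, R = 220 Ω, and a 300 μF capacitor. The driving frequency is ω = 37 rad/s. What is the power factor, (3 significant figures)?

X_L = ωL = 25.5 Ω
X_C = 1/(ωC) = 90.1 Ω
Net reactance X = X_L − X_C = -64.6 Ω
Z = 220 − j64.6 Ω
|Z| = √(220² + 64.6²) = 229 Ω
∠Z = arctan(-64.6/220) = -16.4°
cos φ = cos(-16.4°) = 0.960

0.960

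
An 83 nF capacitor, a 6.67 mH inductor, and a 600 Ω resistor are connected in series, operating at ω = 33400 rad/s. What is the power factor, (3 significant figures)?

0.975

X_L = ωL = 223 Ω
X_C = 1/(ωC) = 361 Ω
Net reactance X = X_L − X_C = -138 Ω
Z = 600 − j138 Ω
|Z| = √(600² + 138²) = 616 Ω
∠Z = arctan(-138/600) = -12.9°
cos φ = cos(-12.9°) = 0.975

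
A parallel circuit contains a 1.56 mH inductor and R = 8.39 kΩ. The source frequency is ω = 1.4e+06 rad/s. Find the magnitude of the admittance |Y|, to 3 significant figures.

X_L = ωL = 2180 Ω
Parallel: admittances add. Y = 1/R + 1/(jωL)
Y = (0.000119 − j0.000458) S
|Y| = 0.000473 S → |Z| = 1/|Y| = 2110 Ω, ∠Z = −∠Y = 75.4°

473 μS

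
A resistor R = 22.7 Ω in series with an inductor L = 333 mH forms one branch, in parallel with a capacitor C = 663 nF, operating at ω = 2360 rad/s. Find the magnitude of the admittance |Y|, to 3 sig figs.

X_L = ωL = 786 Ω
X_C = 1/(ωC) = 639 Ω
Branch 1 (R+jX_L): Z₁ = 22.7 + j786 Ω, |Z₁| = 786 Ω
Branch 2 (−jX_C): Z₂ = −j639 Ω
Parallel: Z = Z₁Z₂/(Z₁+Z₂), |Z| = 3380 Ω, ∠Z = -82.9°
|Y| = 1/|Z| = 296 μS

296 μS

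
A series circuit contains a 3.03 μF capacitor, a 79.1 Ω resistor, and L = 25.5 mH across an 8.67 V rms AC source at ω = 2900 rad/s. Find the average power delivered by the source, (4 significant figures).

757.9 mW

X_L = ωL = 73.95 Ω
X_C = 1/(ωC) = 113.8 Ω
Net reactance X = X_L − X_C = -39.85 Ω
Z = 79.10 − j39.85 Ω
|Z| = √(79.10² + 39.85²) = 88.57 Ω
∠Z = arctan(-39.85/79.10) = -26.74°
I = V/|Z| = 97.89 mA
P = VI cos φ = 8.67 × 0.09789 × cos(-26.74°) = 757.9 mW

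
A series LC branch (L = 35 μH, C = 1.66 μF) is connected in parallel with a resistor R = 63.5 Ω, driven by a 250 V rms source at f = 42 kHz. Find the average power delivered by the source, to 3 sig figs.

984 W

ω = 2πf = 263900 rad/s
X_L = ωL = 9.24 Ω
X_C = 1/(ωC) = 2.28 Ω
Branch 1: Z₁ = R = 63.5 Ω
Branch 2 (series LC): Z₂ = j(X_L − X_C) = j6.95 Ω
Parallel: Z = Z₁Z₂/(Z₁+Z₂), |Z| = 6.91 Ω, ∠Z = 83.8°
I = V/|Z| = 36.2 A
P = VI cos φ = 250 × 36.2 × cos(83.8°) = 984 W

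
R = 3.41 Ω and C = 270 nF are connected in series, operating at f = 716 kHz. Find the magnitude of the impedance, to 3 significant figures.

3.51 Ω

ω = 2πf = 4.499e+06 rad/s
X_C = 1/(ωC) = 0.823 Ω
Z = 3.41 − j0.823 Ω
|Z| = √(3.41² + 0.823²) = 3.51 Ω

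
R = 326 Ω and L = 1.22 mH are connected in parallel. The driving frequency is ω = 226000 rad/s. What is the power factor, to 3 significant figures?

X_L = ωL = 276 Ω
Parallel: admittances add. Y = 1/R + 1/(jωL)
Y = (0.00307 − j0.00363) S
|Y| = 0.00475 S → |Z| = 1/|Y| = 211 Ω, ∠Z = −∠Y = 49.8°
cos φ = cos(49.8°) = 0.646

0.646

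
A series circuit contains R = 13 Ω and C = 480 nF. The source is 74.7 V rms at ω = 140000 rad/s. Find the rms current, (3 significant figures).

3.78 A

X_C = 1/(ωC) = 14.9 Ω
Z = 13.0 − j14.9 Ω
|Z| = √(13.0² + 14.9²) = 19.8 Ω
I = V/|Z| = 74.7/19.8 = 3.78 A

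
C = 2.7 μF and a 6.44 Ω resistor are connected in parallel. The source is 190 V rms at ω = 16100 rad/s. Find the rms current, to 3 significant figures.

X_C = 1/(ωC) = 23.0 Ω
Parallel: admittances add. Y = 1/R + jωC
Y = (0.155 + j0.0435) S
|Y| = 0.161 S → |Z| = 1/|Y| = 6.20 Ω, ∠Z = −∠Y = -15.6°
I = V/|Z| = 190/6.20 = 30.6 A

30.6 A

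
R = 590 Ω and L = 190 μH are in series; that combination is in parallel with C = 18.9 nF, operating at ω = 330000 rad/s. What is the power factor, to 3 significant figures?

0.267

X_L = ωL = 62.7 Ω
X_C = 1/(ωC) = 160 Ω
Branch 1 (R+jX_L): Z₁ = 590 + j62.7 Ω, |Z₁| = 593 Ω
Branch 2 (−jX_C): Z₂ = −j160 Ω
Parallel: Z = Z₁Z₂/(Z₁+Z₂), |Z| = 159 Ω, ∠Z = -74.5°
cos φ = cos(-74.5°) = 0.267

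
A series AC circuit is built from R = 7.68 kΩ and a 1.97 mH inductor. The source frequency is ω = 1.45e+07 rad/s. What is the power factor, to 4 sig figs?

X_L = ωL = 28560 Ω
Z = 7680 + j28560 Ω
|Z| = √(7680² + 28560²) = 29580 Ω
∠Z = arctan(28560/7680) = 74.95°
cos φ = cos(74.95°) = 0.2596

0.2596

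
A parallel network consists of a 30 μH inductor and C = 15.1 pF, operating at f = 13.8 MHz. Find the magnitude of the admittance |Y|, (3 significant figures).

925 μS

ω = 2πf = 8.671e+07 rad/s
X_L = ωL = 2600 Ω
X_C = 1/(ωC) = 764 Ω
Parallel: admittances add. Y = 1/(jωL) + jωC
Y = (0 + j0.000925) S
|Y| = 0.000925 S → |Z| = 1/|Y| = 1080 Ω, ∠Z = −∠Y = -90.0°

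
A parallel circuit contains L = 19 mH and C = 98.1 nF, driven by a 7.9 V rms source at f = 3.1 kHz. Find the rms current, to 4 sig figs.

6.252 mA

ω = 2πf = 19480 rad/s
X_L = ωL = 370.1 Ω
X_C = 1/(ωC) = 523.3 Ω
Parallel: admittances add. Y = 1/(jωL) + jωC
Y = (0 − j0.0007913) S
|Y| = 0.0007913 S → |Z| = 1/|Y| = 1264 Ω, ∠Z = −∠Y = 90.00°
I = V/|Z| = 7.9/1264 = 6.252 mA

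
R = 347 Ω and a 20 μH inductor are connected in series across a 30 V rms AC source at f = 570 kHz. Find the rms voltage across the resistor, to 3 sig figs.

29.4 V

ω = 2πf = 3.581e+06 rad/s
X_L = ωL = 71.6 Ω
Z = 347 + j71.6 Ω
|Z| = √(347² + 71.6²) = 354 Ω
I = V/|Z| = 84.7 mA
V_R = I·|Z_R| = 0.0847 × 347 = 29.4 V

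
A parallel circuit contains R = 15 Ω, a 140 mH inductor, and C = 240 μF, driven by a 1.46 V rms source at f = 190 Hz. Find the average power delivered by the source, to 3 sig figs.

ω = 2πf = 1194 rad/s
X_L = ωL = 167 Ω
X_C = 1/(ωC) = 3.49 Ω
Parallel: admittances add. Y = 1/R + 1/(jωL) + jωC
Y = (0.0667 + j0.281) S
|Y| = 0.288 S → |Z| = 1/|Y| = 3.47 Ω, ∠Z = −∠Y = -76.6°
I = V/|Z| = 421 mA
P = VI cos φ = 1.46 × 0.421 × cos(-76.6°) = 142 mW

142 mW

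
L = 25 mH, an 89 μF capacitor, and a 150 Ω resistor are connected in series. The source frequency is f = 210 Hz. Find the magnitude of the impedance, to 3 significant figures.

152 Ω

ω = 2πf = 1319 rad/s
X_L = ωL = 33.0 Ω
X_C = 1/(ωC) = 8.52 Ω
Net reactance X = X_L − X_C = 24.5 Ω
Z = 150 + j24.5 Ω
|Z| = √(150² + 24.5²) = 152 Ω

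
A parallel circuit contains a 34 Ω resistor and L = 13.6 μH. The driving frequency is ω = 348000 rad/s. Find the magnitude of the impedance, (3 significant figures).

X_L = ωL = 4.73 Ω
Parallel: admittances add. Y = 1/R + 1/(jωL)
Y = (0.0294 − j0.211) S
|Y| = 0.213 S → |Z| = 1/|Y| = 4.69 Ω, ∠Z = −∠Y = 82.1°

4.69 Ω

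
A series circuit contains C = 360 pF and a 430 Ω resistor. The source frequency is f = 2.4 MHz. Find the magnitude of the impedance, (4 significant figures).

467.8 Ω

ω = 2πf = 1.508e+07 rad/s
X_C = 1/(ωC) = 184.2 Ω
Z = 430.0 − j184.2 Ω
|Z| = √(430.0² + 184.2²) = 467.8 Ω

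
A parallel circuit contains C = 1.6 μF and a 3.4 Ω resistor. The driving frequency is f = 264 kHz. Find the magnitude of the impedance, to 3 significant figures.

ω = 2πf = 1.659e+06 rad/s
X_C = 1/(ωC) = 0.377 Ω
Parallel: admittances add. Y = 1/R + jωC
Y = (0.294 + j2.65) S
|Y| = 2.67 S → |Z| = 1/|Y| = 0.374 Ω, ∠Z = −∠Y = -83.7°

0.374 Ω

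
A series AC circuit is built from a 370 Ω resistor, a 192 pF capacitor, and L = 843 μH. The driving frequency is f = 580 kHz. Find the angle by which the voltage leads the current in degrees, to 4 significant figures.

ω = 2πf = 3.644e+06 rad/s
X_L = ωL = 3072 Ω
X_C = 1/(ωC) = 1429 Ω
Net reactance X = X_L − X_C = 1643 Ω
Z = 370.0 + j1643 Ω
|Z| = √(370.0² + 1643²) = 1684 Ω
∠Z = arctan(1643/370.0) = 77.31°

77.31°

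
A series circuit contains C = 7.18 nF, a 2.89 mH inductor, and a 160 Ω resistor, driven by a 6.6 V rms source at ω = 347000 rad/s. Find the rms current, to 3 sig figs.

X_L = ωL = 1000 Ω
X_C = 1/(ωC) = 401 Ω
Net reactance X = X_L − X_C = 601 Ω
Z = 160 + j601 Ω
|Z| = √(160² + 601²) = 622 Ω
I = V/|Z| = 6.6/622 = 10.6 mA

10.6 mA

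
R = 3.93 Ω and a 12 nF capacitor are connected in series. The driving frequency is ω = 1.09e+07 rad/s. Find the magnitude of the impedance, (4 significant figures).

X_C = 1/(ωC) = 7.645 Ω
Z = 3.930 − j7.645 Ω
|Z| = √(3.930² + 7.645²) = 8.596 Ω

8.596 Ω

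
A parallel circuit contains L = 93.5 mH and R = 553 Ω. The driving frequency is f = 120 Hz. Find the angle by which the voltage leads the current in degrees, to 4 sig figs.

ω = 2πf = 754.0 rad/s
X_L = ωL = 70.50 Ω
Parallel: admittances add. Y = 1/R + 1/(jωL)
Y = (0.001808 − j0.01418) S
|Y| = 0.01430 S → |Z| = 1/|Y| = 69.93 Ω, ∠Z = −∠Y = 82.74°

82.74°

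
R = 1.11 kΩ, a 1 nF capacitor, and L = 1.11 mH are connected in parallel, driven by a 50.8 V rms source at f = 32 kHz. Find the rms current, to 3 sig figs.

222 mA

ω = 2πf = 201100 rad/s
X_L = ωL = 223 Ω
X_C = 1/(ωC) = 4970 Ω
Parallel: admittances add. Y = 1/R + 1/(jωL) + jωC
Y = (0.000901 − j0.00428) S
|Y| = 0.00437 S → |Z| = 1/|Y| = 229 Ω, ∠Z = −∠Y = 78.1°
I = V/|Z| = 50.8/229 = 222 mA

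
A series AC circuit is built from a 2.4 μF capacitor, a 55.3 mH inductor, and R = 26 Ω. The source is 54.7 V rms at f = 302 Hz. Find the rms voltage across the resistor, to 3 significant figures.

ω = 2πf = 1898 rad/s
X_L = ωL = 105 Ω
X_C = 1/(ωC) = 220 Ω
Net reactance X = X_L − X_C = -115 Ω
Z = 26.0 − j115 Ω
|Z| = √(26.0² + 115²) = 118 Ω
I = V/|Z| = 465 mA
V_R = I·|Z_R| = 0.465 × 26.0 = 12.1 V

12.1 V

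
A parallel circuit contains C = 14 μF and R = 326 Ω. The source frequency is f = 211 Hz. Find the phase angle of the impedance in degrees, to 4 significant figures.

-80.62°

ω = 2πf = 1326 rad/s
X_C = 1/(ωC) = 53.88 Ω
Parallel: admittances add. Y = 1/R + jωC
Y = (0.003067 + j0.01856) S
|Y| = 0.01881 S → |Z| = 1/|Y| = 53.16 Ω, ∠Z = −∠Y = -80.62°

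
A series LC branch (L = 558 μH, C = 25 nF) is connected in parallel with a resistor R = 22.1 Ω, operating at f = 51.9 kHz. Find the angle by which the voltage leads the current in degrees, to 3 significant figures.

ω = 2πf = 326100 rad/s
X_L = ωL = 182 Ω
X_C = 1/(ωC) = 123 Ω
Branch 1: Z₁ = R = 22.1 Ω
Branch 2 (series LC): Z₂ = j(X_L − X_C) = j59.3 Ω
Parallel: Z = Z₁Z₂/(Z₁+Z₂), |Z| = 20.7 Ω, ∠Z = 20.4°

20.4°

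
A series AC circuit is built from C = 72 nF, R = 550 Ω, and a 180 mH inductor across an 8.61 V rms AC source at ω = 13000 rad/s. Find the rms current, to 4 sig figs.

X_L = ωL = 2340 Ω
X_C = 1/(ωC) = 1068 Ω
Net reactance X = X_L − X_C = 1272 Ω
Z = 550.0 + j1272 Ω
|Z| = √(550.0² + 1272²) = 1385 Ω
I = V/|Z| = 8.61/1385 = 6.214 mA

6.214 mA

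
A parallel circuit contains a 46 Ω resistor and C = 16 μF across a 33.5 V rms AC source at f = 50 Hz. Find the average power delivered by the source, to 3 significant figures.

24.4 W

ω = 2πf = 314.2 rad/s
X_C = 1/(ωC) = 199 Ω
Parallel: admittances add. Y = 1/R + jωC
Y = (0.0217 + j0.00503) S
|Y| = 0.0223 S → |Z| = 1/|Y| = 44.8 Ω, ∠Z = −∠Y = -13.0°
I = V/|Z| = 747 mA
P = VI cos φ = 33.5 × 0.747 × cos(-13.0°) = 24.4 W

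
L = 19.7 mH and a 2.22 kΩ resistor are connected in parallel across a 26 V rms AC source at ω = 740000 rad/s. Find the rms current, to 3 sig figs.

X_L = ωL = 14600 Ω
Parallel: admittances add. Y = 1/R + 1/(jωL)
Y = (0.000450 − j6.86e-05) S
|Y| = 0.000456 S → |Z| = 1/|Y| = 2190 Ω, ∠Z = −∠Y = 8.66°
I = V/|Z| = 26/2190 = 11.8 mA

11.8 mA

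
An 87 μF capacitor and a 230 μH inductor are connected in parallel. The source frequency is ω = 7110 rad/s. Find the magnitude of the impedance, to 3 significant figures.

X_L = ωL = 1.64 Ω
X_C = 1/(ωC) = 1.62 Ω
Parallel: admittances add. Y = 1/(jωL) + jωC
Y = (0 + j0.00706) S
|Y| = 0.00706 S → |Z| = 1/|Y| = 142 Ω, ∠Z = −∠Y = -90.0°

142 Ω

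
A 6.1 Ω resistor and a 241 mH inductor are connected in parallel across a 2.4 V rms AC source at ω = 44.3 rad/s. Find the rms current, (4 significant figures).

X_L = ωL = 10.68 Ω
Parallel: admittances add. Y = 1/R + 1/(jωL)
Y = (0.1639 − j0.09367) S
|Y| = 0.1888 S → |Z| = 1/|Y| = 5.296 Ω, ∠Z = −∠Y = 29.74°
I = V/|Z| = 2.4/5.296 = 453.1 mA

453.1 mA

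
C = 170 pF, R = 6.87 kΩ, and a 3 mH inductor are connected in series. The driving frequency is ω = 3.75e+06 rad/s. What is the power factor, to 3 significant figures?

0.579

X_L = ωL = 11200 Ω
X_C = 1/(ωC) = 1570 Ω
Net reactance X = X_L − X_C = 9680 Ω
Z = 6870 + j9680 Ω
|Z| = √(6870² + 9680²) = 11900 Ω
∠Z = arctan(9680/6870) = 54.6°
cos φ = cos(54.6°) = 0.579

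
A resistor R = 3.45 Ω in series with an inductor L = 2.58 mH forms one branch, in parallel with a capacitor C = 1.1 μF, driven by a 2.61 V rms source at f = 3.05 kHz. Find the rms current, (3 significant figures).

4.43 mA

ω = 2πf = 19160 rad/s
X_L = ωL = 49.4 Ω
X_C = 1/(ωC) = 47.4 Ω
Branch 1 (R+jX_L): Z₁ = 3.45 + j49.4 Ω, |Z₁| = 49.6 Ω
Branch 2 (−jX_C): Z₂ = −j47.4 Ω
Parallel: Z = Z₁Z₂/(Z₁+Z₂), |Z| = 589 Ω, ∠Z = -34.1°
I = V/|Z| = 2.61/589 = 4.43 mA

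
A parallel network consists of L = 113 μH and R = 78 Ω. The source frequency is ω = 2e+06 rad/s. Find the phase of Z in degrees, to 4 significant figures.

19.04°

X_L = ωL = 226.0 Ω
Parallel: admittances add. Y = 1/R + 1/(jωL)
Y = (0.01282 − j0.004425) S
|Y| = 0.01356 S → |Z| = 1/|Y| = 73.73 Ω, ∠Z = −∠Y = 19.04°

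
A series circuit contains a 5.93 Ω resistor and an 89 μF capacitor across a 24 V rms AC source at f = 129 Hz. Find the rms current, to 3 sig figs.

1.59 A

ω = 2πf = 810.5 rad/s
X_C = 1/(ωC) = 13.9 Ω
Z = 5.93 − j13.9 Ω
|Z| = √(5.93² + 13.9²) = 15.1 Ω
I = V/|Z| = 24/15.1 = 1.59 A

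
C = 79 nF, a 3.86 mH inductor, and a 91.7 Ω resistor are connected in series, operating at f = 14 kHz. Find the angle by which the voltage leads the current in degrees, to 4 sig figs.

ω = 2πf = 87960 rad/s
X_L = ωL = 339.5 Ω
X_C = 1/(ωC) = 143.9 Ω
Net reactance X = X_L − X_C = 195.6 Ω
Z = 91.70 + j195.6 Ω
|Z| = √(91.70² + 195.6²) = 216.1 Ω
∠Z = arctan(195.6/91.70) = 64.89°

64.89°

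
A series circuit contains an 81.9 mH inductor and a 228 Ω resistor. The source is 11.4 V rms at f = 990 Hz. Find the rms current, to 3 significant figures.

20.4 mA

ω = 2πf = 6220 rad/s
X_L = ωL = 509 Ω
Z = 228 + j509 Ω
|Z| = √(228² + 509²) = 558 Ω
I = V/|Z| = 11.4/558 = 20.4 mA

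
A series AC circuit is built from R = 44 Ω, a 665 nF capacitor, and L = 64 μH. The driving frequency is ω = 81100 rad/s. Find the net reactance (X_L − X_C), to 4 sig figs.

X_L = ωL = 5.190 Ω
X_C = 1/(ωC) = 18.54 Ω
X = 5.190 − 18.54 = -13.35 Ω

-13.35 Ω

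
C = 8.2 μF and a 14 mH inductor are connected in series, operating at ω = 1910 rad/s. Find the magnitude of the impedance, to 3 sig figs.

37.1 Ω

X_L = ωL = 26.7 Ω
X_C = 1/(ωC) = 63.8 Ω
Net reactance X = X_L − X_C = -37.1 Ω
Z = − j37.1 Ω
|Z| = √(0² + 37.1²) = 37.1 Ω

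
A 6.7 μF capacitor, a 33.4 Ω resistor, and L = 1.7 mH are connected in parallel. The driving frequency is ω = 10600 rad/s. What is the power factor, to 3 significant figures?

X_L = ωL = 18.0 Ω
X_C = 1/(ωC) = 14.1 Ω
Parallel: admittances add. Y = 1/R + 1/(jωL) + jωC
Y = (0.0299 + j0.0155) S
|Y| = 0.0337 S → |Z| = 1/|Y| = 29.7 Ω, ∠Z = −∠Y = -27.4°
cos φ = cos(-27.4°) = 0.888

0.888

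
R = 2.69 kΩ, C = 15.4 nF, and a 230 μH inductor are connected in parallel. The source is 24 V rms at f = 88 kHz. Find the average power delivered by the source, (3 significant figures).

214 mW

ω = 2πf = 552900 rad/s
X_L = ωL = 127 Ω
X_C = 1/(ωC) = 117 Ω
Parallel: admittances add. Y = 1/R + 1/(jωL) + jωC
Y = (0.000372 + j0.000652) S
|Y| = 0.000750 S → |Z| = 1/|Y| = 1330 Ω, ∠Z = −∠Y = -60.3°
I = V/|Z| = 18.0 mA
P = VI cos φ = 24 × 0.0180 × cos(-60.3°) = 214 mW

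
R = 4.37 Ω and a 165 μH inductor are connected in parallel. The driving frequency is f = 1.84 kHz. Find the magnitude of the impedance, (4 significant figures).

1.748 Ω

ω = 2πf = 11560 rad/s
X_L = ωL = 1.908 Ω
Parallel: admittances add. Y = 1/R + 1/(jωL)
Y = (0.2288 − j0.5242) S
|Y| = 0.5720 S → |Z| = 1/|Y| = 1.748 Ω, ∠Z = −∠Y = 66.42°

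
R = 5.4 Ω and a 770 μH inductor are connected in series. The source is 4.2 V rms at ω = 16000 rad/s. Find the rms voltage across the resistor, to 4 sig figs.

1.686 V

X_L = ωL = 12.32 Ω
Z = 5.400 + j12.32 Ω
|Z| = √(5.400² + 12.32²) = 13.45 Ω
I = V/|Z| = 312.2 mA
V_R = I·|Z_R| = 0.3122 × 5.400 = 1.686 V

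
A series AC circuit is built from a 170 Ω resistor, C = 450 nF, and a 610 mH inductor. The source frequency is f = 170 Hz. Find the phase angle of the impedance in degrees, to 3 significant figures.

-83.2°

ω = 2πf = 1068 rad/s
X_L = ωL = 652 Ω
X_C = 1/(ωC) = 2080 Ω
Net reactance X = X_L − X_C = -1430 Ω
Z = 170 − j1430 Ω
|Z| = √(170² + 1430²) = 1440 Ω
∠Z = arctan(-1430/170) = -83.2°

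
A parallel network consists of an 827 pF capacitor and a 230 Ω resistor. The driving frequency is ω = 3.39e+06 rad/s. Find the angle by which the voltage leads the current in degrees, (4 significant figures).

X_C = 1/(ωC) = 356.7 Ω
Parallel: admittances add. Y = 1/R + jωC
Y = (0.004348 + j0.002804) S
|Y| = 0.005173 S → |Z| = 1/|Y| = 193.3 Ω, ∠Z = −∠Y = -32.81°

-32.81°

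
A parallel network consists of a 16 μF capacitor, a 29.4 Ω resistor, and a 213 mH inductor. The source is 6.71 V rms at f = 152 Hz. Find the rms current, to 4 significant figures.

238.6 mA

ω = 2πf = 955.0 rad/s
X_L = ωL = 203.4 Ω
X_C = 1/(ωC) = 65.44 Ω
Parallel: admittances add. Y = 1/R + 1/(jωL) + jωC
Y = (0.03401 + j0.01036) S
|Y| = 0.03556 S → |Z| = 1/|Y| = 28.12 Ω, ∠Z = −∠Y = -16.95°
I = V/|Z| = 6.71/28.12 = 238.6 mA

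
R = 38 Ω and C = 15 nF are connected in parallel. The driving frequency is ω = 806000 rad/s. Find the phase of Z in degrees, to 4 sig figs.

X_C = 1/(ωC) = 82.71 Ω
Parallel: admittances add. Y = 1/R + jωC
Y = (0.02632 + j0.01209) S
|Y| = 0.02896 S → |Z| = 1/|Y| = 34.53 Ω, ∠Z = −∠Y = -24.67°

-24.67°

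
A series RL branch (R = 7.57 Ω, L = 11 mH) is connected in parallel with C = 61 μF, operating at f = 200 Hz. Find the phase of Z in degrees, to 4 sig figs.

ω = 2πf = 1257 rad/s
X_L = ωL = 13.82 Ω
X_C = 1/(ωC) = 13.05 Ω
Branch 1 (R+jX_L): Z₁ = 7.570 + j13.82 Ω, |Z₁| = 15.76 Ω
Branch 2 (−jX_C): Z₂ = −j13.05 Ω
Parallel: Z = Z₁Z₂/(Z₁+Z₂), |Z| = 27.02 Ω, ∠Z = -34.57°

-34.57°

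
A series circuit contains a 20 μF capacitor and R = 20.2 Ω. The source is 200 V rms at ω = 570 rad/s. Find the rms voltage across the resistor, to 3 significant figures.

X_C = 1/(ωC) = 87.7 Ω
Z = 20.2 − j87.7 Ω
|Z| = √(20.2² + 87.7²) = 90.0 Ω
I = V/|Z| = 2.22 A
V_R = I·|Z_R| = 2.22 × 20.2 = 44.9 V

44.9 V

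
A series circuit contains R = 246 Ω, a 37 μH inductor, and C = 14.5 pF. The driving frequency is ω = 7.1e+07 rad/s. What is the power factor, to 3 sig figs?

0.147

X_L = ωL = 2630 Ω
X_C = 1/(ωC) = 971 Ω
Net reactance X = X_L − X_C = 1660 Ω
Z = 246 + j1660 Ω
|Z| = √(246² + 1660²) = 1670 Ω
∠Z = arctan(1660/246) = 81.5°
cos φ = cos(81.5°) = 0.147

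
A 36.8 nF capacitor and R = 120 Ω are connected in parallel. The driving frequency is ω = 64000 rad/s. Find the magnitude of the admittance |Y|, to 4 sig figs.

X_C = 1/(ωC) = 424.6 Ω
Parallel: admittances add. Y = 1/R + jωC
Y = (0.008333 + j0.002355) S
|Y| = 0.008660 S → |Z| = 1/|Y| = 115.5 Ω, ∠Z = −∠Y = -15.78°

8.660 mS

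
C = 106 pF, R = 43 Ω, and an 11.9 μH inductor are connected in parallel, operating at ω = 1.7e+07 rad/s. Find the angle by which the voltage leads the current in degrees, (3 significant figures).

7.69°

X_L = ωL = 202 Ω
X_C = 1/(ωC) = 555 Ω
Parallel: admittances add. Y = 1/R + 1/(jωL) + jωC
Y = (0.0233 − j0.00314) S
|Y| = 0.0235 S → |Z| = 1/|Y| = 42.6 Ω, ∠Z = −∠Y = 7.69°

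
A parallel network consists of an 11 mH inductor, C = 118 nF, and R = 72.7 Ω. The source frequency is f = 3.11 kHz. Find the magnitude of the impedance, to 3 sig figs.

ω = 2πf = 19540 rad/s
X_L = ωL = 215 Ω
X_C = 1/(ωC) = 434 Ω
Parallel: admittances add. Y = 1/R + 1/(jωL) + jωC
Y = (0.0138 − j0.00235) S
|Y| = 0.0140 S → |Z| = 1/|Y| = 71.7 Ω, ∠Z = −∠Y = 9.68°

71.7 Ω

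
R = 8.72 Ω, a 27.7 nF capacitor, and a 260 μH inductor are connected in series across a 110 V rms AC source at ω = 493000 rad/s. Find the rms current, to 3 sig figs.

X_L = ωL = 128 Ω
X_C = 1/(ωC) = 73.2 Ω
Net reactance X = X_L − X_C = 55.0 Ω
Z = 8.72 + j55.0 Ω
|Z| = √(8.72² + 55.0²) = 55.6 Ω
I = V/|Z| = 110/55.6 = 1.98 A

1.98 A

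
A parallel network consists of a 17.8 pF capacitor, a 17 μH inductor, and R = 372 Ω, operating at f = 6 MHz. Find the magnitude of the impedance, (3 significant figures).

353 Ω

ω = 2πf = 3.77e+07 rad/s
X_L = ωL = 641 Ω
X_C = 1/(ωC) = 1490 Ω
Parallel: admittances add. Y = 1/R + 1/(jωL) + jωC
Y = (0.00269 − j0.000889) S
|Y| = 0.00283 S → |Z| = 1/|Y| = 353 Ω, ∠Z = −∠Y = 18.3°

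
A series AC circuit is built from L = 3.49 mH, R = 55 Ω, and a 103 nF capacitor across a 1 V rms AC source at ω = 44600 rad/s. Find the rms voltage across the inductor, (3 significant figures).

X_L = ωL = 156 Ω
X_C = 1/(ωC) = 218 Ω
Net reactance X = X_L − X_C = -62.0 Ω
Z = 55.0 − j62.0 Ω
|Z| = √(55.0² + 62.0²) = 82.9 Ω
I = V/|Z| = 12.1 mA
V_L = I·|Z_L| = 0.0121 × 156 = 1.88 V

1.88 V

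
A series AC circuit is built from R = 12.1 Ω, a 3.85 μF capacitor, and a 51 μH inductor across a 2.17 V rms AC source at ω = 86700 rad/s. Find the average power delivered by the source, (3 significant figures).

X_L = ωL = 4.42 Ω
X_C = 1/(ωC) = 3.00 Ω
Net reactance X = X_L − X_C = 1.43 Ω
Z = 12.1 + j1.43 Ω
|Z| = √(12.1² + 1.43²) = 12.2 Ω
∠Z = arctan(1.43/12.1) = 6.72°
I = V/|Z| = 178 mA
P = VI cos φ = 2.17 × 0.178 × cos(6.72°) = 384 mW

384 mW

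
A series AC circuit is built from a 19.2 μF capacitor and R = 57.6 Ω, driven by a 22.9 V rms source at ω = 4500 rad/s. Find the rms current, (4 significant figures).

389.8 mA

X_C = 1/(ωC) = 11.57 Ω
Z = 57.60 − j11.57 Ω
|Z| = √(57.60² + 11.57²) = 58.75 Ω
I = V/|Z| = 22.9/58.75 = 389.8 mA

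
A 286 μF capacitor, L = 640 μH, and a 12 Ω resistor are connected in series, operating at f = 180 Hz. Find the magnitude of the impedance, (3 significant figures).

12.2 Ω

ω = 2πf = 1131 rad/s
X_L = ωL = 0.724 Ω
X_C = 1/(ωC) = 3.09 Ω
Net reactance X = X_L − X_C = -2.37 Ω
Z = 12.0 − j2.37 Ω
|Z| = √(12.0² + 2.37²) = 12.2 Ω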